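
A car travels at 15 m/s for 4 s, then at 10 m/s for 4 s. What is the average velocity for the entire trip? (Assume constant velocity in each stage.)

d₁ = v₁t₁ = 15 × 4 = 60 m
d₂ = v₂t₂ = 10 × 4 = 40 m
d_total = 100 m, t_total = 8 s
v_avg = d_total/t_total = 100/8 = 12.5 m/s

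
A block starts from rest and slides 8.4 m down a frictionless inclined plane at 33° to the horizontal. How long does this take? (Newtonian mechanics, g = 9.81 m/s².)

a = g sin(θ) = 9.81 × sin(33°) = 5.3429 m/s²
t = √(2d/a) = √(2 × 8.4 / 5.3429) = 1.77 s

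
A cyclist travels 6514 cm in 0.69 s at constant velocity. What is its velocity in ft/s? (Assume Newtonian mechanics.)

d = 6514 cm × 0.01 = 65.14 m
v = d / t = 65.14 / 0.69 = 94.4058 m/s
v = 94.4058 m/s / 0.3048 = 309.7 ft/s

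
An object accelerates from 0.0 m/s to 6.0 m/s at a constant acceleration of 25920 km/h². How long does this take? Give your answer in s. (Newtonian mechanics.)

a = 25920 km/h² × 7.716049382716049e-05 = 2.0 m/s²
t = (v - v₀) / a = (6.0 - 0.0) / 2.0 = 3.0 s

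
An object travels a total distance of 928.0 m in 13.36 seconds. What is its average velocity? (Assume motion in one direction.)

v_avg = Δd / Δt = 928.0 / 13.36 = 69.46 m/s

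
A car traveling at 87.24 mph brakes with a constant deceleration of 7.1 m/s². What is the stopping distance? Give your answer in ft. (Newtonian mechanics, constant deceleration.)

v₀ = 87.24 mph × 0.44704 = 38.9998 m/s
d = v₀² / (2a) = 38.9998² / (2 × 7.1) = 1520.98 / 14.2 = 107.111 m
d = 107.111 m / 0.3048 = 351.4 ft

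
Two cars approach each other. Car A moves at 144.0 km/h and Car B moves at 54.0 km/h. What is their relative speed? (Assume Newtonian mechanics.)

v_rel = v_A + v_B = 144.0 + 54.0 = 198.0 km/h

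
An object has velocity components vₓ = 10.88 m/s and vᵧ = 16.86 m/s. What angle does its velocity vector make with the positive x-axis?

θ = arctan(vᵧ/vₓ) = arctan(16.86/10.88) = 57.17°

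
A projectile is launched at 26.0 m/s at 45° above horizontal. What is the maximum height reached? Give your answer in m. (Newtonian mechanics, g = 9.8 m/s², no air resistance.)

H = v₀² × sin²(θ) / (2g) = 26.0² × sin(45°)² / (2 × 9.8) = 676.0 × 0.5 / 19.6 = 17.24 m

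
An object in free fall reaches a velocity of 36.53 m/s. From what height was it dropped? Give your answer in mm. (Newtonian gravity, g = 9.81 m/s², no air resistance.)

h = v² / (2g) = 36.53² / (2 × 9.81) = 68.0143 m
h = 68.0143 m / 0.001 = 68010 mm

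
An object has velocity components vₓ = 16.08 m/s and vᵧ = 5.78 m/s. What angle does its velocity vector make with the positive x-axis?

θ = arctan(vᵧ/vₓ) = arctan(5.78/16.08) = 19.77°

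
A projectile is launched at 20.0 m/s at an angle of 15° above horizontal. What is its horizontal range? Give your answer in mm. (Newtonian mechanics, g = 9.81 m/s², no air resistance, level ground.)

R = v₀² × sin(2θ) / g = 20.0² × sin(2 × 15°) / 9.81 = 400.0 × 0.5 / 9.81 = 20.3874 m
R = 20.3874 m / 0.001 = 20390 mm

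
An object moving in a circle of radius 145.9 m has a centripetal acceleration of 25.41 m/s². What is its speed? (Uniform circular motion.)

v = √(a_c × r) = √(25.41 × 145.9) = 60.89 m/s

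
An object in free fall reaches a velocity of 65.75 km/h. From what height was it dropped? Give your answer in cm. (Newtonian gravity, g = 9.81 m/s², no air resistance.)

v = 65.75 km/h × 0.2777777777777778 = 18.2639 m/s
h = v² / (2g) = 18.2639² / (2 × 9.81) = 17.0015 m
h = 17.0015 m / 0.01 = 1700 cm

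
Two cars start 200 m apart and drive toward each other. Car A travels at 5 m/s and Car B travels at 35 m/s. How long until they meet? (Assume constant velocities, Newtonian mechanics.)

Combined speed: v_combined = 5 + 35 = 40 m/s
Time to meet: t = d/v_combined = 200/40 = 5.0 s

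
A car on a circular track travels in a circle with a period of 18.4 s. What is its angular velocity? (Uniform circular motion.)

ω = 2π/T = 2π/18.4 = 0.3415 rad/s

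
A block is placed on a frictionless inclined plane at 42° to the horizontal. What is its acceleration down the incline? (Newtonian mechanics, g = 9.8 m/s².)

a = g sin(θ) = 9.8 × sin(42°) = 9.8 × 0.6691 = 6.56 m/s²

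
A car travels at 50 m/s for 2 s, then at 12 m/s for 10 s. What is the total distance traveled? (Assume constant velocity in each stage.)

d₁ = v₁t₁ = 50 × 2 = 100 m
d₂ = v₂t₂ = 12 × 10 = 120 m
d_total = 100 + 120 = 220 m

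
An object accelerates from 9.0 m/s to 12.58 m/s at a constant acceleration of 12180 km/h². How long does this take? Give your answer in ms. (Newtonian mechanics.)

a = 12180 km/h² × 7.716049382716049e-05 = 0.939815 m/s²
t = (v - v₀) / a = (12.58 - 9.0) / 0.939815 = 3.80926 s
t = 3.80926 s / 0.001 = 3809 ms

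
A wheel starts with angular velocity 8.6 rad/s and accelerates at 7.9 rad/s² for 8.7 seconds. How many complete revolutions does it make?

θ = ω₀t + ½αt² = 8.6×8.7 + ½×7.9×8.7² = 373.7955 rad
Total revolutions = θ/(2π) = 373.7955/(2π) = 59.49
Complete revolutions = ⌊59.49⌋ = 59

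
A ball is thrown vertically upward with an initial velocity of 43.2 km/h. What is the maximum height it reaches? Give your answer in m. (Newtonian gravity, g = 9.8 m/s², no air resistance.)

v₀ = 43.2 km/h × 0.2777777777777778 = 12.0 m/s
h_max = v₀² / (2g) = 12.0² / (2 × 9.8) = 144.0 / 19.6 = 7.347 m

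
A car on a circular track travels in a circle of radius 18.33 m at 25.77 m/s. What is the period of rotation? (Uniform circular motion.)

T = 2πr/v = 2π×18.33/25.77 = 4.47 s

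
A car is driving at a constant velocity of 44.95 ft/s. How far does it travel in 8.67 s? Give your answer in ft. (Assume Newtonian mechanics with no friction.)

v = 44.95 ft/s × 0.3048 = 13.7008 m/s
d = v × t = 13.7008 × 8.67 = 118.786 m
d = 118.786 m / 0.3048 = 389.7 ft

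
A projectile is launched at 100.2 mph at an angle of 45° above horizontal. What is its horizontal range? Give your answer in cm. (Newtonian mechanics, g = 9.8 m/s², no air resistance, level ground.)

v₀ = 100.2 mph × 0.44704 = 44.7934 m/s
R = v₀² × sin(2θ) / g = 44.7934² × sin(2 × 45°) / 9.8 = 2006.45 × 1.0 / 9.8 = 204.74 m
R = 204.74 m / 0.01 = 20470 cm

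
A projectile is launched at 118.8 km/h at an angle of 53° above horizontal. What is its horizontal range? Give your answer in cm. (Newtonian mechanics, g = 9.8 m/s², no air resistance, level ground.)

v₀ = 118.8 km/h × 0.2777777777777778 = 33.0 m/s
R = v₀² × sin(2θ) / g = 33.0² × sin(2 × 53°) / 9.8 = 1089.0 × 0.961262 / 9.8 = 106.818 m
R = 106.818 m / 0.01 = 10680 cm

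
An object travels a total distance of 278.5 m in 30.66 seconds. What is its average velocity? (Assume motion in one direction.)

v_avg = Δd / Δt = 278.5 / 30.66 = 9.08 m/s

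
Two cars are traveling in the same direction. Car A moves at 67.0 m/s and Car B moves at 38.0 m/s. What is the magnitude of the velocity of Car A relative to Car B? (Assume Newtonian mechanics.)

v_rel = |v_A - v_B| = |67.0 - 38.0| = 29.0 m/s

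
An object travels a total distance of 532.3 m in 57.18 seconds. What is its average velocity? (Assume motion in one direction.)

v_avg = Δd / Δt = 532.3 / 57.18 = 9.31 m/s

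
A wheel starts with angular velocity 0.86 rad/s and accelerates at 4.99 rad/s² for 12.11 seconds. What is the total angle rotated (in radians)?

θ = ω₀t + ½αt² = 0.86×12.11 + ½×4.99×12.11² = 376.31 rad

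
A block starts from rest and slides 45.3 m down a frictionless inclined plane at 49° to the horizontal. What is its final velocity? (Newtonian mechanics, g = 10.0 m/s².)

a = g sin(θ) = 10.0 × sin(49°) = 7.5471 m/s²
v = √(2ad) = √(2 × 7.5471 × 45.3) = 26.15 m/s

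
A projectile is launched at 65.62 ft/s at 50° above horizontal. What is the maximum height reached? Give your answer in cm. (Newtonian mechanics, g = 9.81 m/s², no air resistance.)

v₀ = 65.62 ft/s × 0.3048 = 20.001 m/s
H = v₀² × sin²(θ) / (2g) = 20.001² × sin(50°)² / (2 × 9.81) = 400.04 × 0.586824 / 19.62 = 11.965 m
H = 11.965 m / 0.01 = 1196 cm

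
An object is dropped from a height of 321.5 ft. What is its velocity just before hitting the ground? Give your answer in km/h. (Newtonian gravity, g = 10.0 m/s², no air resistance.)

h = 321.5 ft × 0.3048 = 97.9932 m
v = √(2gh) = √(2 × 10.0 × 97.9932) = 44.2704 m/s
v = 44.2704 m/s / 0.2777777777777778 = 159.4 km/h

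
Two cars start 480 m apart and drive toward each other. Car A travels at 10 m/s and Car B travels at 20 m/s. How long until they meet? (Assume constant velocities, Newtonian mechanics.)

Combined speed: v_combined = 10 + 20 = 30 m/s
Time to meet: t = d/v_combined = 480/30 = 16.0 s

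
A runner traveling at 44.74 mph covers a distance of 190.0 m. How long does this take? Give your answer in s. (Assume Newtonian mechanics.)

v = 44.74 mph × 0.44704 = 20.0006 m/s
t = d / v = 190.0 / 20.0006 = 9.5 s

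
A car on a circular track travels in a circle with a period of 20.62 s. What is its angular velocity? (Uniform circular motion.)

ω = 2π/T = 2π/20.62 = 0.3047 rad/s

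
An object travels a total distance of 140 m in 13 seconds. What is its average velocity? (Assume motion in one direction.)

v_avg = Δd / Δt = 140 / 13 = 10.77 m/s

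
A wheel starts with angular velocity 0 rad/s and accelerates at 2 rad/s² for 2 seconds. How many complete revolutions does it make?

θ = ω₀t + ½αt² = 0×2 + ½×2×2² = 4.0 rad
Total revolutions = θ/(2π) = 4.0/(2π) = 0.64
Complete revolutions = ⌊0.64⌋ = 0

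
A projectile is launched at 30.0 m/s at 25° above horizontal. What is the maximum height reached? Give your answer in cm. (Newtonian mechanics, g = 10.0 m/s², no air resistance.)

H = v₀² × sin²(θ) / (2g) = 30.0² × sin(25°)² / (2 × 10.0) = 900.0 × 0.178606 / 20.0 = 8.03727 m
H = 8.03727 m / 0.01 = 803.7 cm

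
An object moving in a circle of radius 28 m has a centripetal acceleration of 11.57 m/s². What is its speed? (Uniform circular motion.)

v = √(a_c × r) = √(11.57 × 28) = 18.0 m/s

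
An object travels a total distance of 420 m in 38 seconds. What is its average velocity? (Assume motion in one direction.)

v_avg = Δd / Δt = 420 / 38 = 11.05 m/s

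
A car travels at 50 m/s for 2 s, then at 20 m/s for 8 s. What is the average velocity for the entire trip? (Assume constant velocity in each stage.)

d₁ = v₁t₁ = 50 × 2 = 100 m
d₂ = v₂t₂ = 20 × 8 = 160 m
d_total = 260 m, t_total = 10 s
v_avg = d_total/t_total = 260/10 = 26.0 m/s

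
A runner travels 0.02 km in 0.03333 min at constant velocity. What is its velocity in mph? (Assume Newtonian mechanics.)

d = 0.02 km × 1000.0 = 20.0 m
t = 0.03333 min × 60.0 = 1.9998 s
v = d / t = 20.0 / 1.9998 = 10.001 m/s
v = 10.001 m/s / 0.44704 = 22.37 mph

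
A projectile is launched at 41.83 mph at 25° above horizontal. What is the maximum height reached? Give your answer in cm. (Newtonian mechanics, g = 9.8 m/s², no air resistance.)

v₀ = 41.83 mph × 0.44704 = 18.6997 m/s
H = v₀² × sin²(θ) / (2g) = 18.6997² × sin(25°)² / (2 × 9.8) = 349.679 × 0.178606 / 19.6 = 3.18647 m
H = 3.18647 m / 0.01 = 318.6 cm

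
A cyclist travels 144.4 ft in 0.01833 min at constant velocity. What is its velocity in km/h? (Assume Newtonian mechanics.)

d = 144.4 ft × 0.3048 = 44.0131 m
t = 0.01833 min × 60.0 = 1.0998 s
v = d / t = 44.0131 / 1.0998 = 40.0192 m/s
v = 40.0192 m/s / 0.2777777777777778 = 144.1 km/h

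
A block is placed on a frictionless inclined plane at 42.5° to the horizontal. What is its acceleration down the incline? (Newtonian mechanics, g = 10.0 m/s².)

a = g sin(θ) = 10.0 × sin(42.5°) = 10.0 × 0.6756 = 6.76 m/s²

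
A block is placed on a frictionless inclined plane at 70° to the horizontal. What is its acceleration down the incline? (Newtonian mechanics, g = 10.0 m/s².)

a = g sin(θ) = 10.0 × sin(70°) = 10.0 × 0.9397 = 9.4 m/s²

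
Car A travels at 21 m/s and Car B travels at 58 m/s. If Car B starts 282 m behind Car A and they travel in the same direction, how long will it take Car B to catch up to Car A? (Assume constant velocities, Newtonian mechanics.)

Relative speed: v_rel = 58 - 21 = 37 m/s
Time to catch: t = d₀/v_rel = 282/37 = 7.62 s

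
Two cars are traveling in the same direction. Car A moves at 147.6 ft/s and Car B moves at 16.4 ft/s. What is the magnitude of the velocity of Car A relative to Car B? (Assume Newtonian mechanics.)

v_rel = |v_A - v_B| = |147.6 - 16.4| = 131.2 ft/s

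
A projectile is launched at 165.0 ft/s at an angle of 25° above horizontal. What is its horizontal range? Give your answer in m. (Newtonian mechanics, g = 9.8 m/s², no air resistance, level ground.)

v₀ = 165.0 ft/s × 0.3048 = 50.292 m/s
R = v₀² × sin(2θ) / g = 50.292² × sin(2 × 25°) / 9.8 = 2529.29 × 0.766044 / 9.8 = 197.7 m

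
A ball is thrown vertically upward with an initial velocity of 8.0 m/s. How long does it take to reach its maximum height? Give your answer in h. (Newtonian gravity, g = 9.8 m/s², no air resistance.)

t_up = v₀ / g = 8.0 / 9.8 = 0.816327 s
t_up = 0.816327 s / 3600.0 = 0.0002268 h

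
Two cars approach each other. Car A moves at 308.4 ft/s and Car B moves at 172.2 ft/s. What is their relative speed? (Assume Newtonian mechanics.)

v_rel = v_A + v_B = 308.4 + 172.2 = 480.6 ft/s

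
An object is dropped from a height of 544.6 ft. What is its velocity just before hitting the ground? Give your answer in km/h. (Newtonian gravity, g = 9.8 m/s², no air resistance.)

h = 544.6 ft × 0.3048 = 165.994 m
v = √(2gh) = √(2 × 9.8 × 165.994) = 57.0393 m/s
v = 57.0393 m/s / 0.2777777777777778 = 205.3 km/h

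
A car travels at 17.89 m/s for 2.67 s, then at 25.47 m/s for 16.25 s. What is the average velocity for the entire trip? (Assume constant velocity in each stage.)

d₁ = v₁t₁ = 17.89 × 2.67 = 47.7663 m
d₂ = v₂t₂ = 25.47 × 16.25 = 413.8875 m
d_total = 461.6538 m, t_total = 18.92 s
v_avg = d_total/t_total = 461.6538/18.92 = 24.4 m/s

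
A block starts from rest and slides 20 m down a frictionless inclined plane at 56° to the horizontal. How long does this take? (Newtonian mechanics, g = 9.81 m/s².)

a = g sin(θ) = 9.81 × sin(56°) = 8.1329 m/s²
t = √(2d/a) = √(2 × 20 / 8.1329) = 2.22 s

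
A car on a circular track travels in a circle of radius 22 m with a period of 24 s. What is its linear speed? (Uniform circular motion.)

v = 2πr/T = 2π×22/24 = 5.76 m/s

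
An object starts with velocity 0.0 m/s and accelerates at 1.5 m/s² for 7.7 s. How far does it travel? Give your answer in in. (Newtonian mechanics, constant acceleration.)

d = v₀ × t + ½ × a × t² = 0.0 × 7.7 + 0.5 × 1.5 × 7.7² = 44.4675 m
d = 44.4675 m / 0.0254 = 1751 in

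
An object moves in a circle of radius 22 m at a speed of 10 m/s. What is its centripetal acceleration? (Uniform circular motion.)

a_c = v²/r = 10²/22 = 100/22 = 4.55 m/s²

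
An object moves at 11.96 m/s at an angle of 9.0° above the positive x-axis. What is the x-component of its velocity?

vₓ = v cos(θ) = 11.96 × cos(9.0°) = 11.81 m/s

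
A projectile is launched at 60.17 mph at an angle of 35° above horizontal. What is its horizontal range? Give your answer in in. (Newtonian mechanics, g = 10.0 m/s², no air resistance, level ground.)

v₀ = 60.17 mph × 0.44704 = 26.8984 m/s
R = v₀² × sin(2θ) / g = 26.8984² × sin(2 × 35°) / 10.0 = 723.524 × 0.939693 / 10.0 = 67.989 m
R = 67.989 m / 0.0254 = 2677 in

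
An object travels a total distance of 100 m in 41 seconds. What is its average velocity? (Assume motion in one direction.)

v_avg = Δd / Δt = 100 / 41 = 2.44 m/s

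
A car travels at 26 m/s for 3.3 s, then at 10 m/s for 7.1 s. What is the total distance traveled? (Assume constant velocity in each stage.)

d₁ = v₁t₁ = 26 × 3.3 = 85.8 m
d₂ = v₂t₂ = 10 × 7.1 = 71.0 m
d_total = 85.8 + 71.0 = 156.8 m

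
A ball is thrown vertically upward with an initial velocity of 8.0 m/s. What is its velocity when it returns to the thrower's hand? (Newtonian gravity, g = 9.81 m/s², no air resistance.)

By conservation of energy (no air resistance), the ball returns to the throw height with the same speed as launch, but directed downward.
|v_ground| = v₀ = 8.0 m/s
v_ground = 8.0 m/s (downward)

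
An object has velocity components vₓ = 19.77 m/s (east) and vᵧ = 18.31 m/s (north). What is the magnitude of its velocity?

|v| = √(vₓ² + vᵧ²) = √(19.77² + 18.31²) = √(726.109) = 26.95 m/s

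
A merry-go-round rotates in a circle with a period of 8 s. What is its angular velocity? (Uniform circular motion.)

ω = 2π/T = 2π/8 = 0.7854 rad/s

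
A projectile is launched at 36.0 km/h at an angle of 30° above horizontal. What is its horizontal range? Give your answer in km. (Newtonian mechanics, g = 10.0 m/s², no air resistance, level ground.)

v₀ = 36.0 km/h × 0.2777777777777778 = 10.0 m/s
R = v₀² × sin(2θ) / g = 10.0² × sin(2 × 30°) / 10.0 = 100.0 × 0.866025 / 10.0 = 8.66025 m
R = 8.66025 m / 1000.0 = 0.00866 km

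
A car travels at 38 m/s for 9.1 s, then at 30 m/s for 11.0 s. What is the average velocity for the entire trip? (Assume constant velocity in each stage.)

d₁ = v₁t₁ = 38 × 9.1 = 345.8 m
d₂ = v₂t₂ = 30 × 11.0 = 330.0 m
d_total = 675.8 m, t_total = 20.1 s
v_avg = d_total/t_total = 675.8/20.1 = 33.62 m/s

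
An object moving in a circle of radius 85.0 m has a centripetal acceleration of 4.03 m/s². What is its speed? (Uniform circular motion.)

v = √(a_c × r) = √(4.03 × 85.0) = 18.51 m/s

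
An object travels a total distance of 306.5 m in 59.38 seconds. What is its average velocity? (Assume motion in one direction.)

v_avg = Δd / Δt = 306.5 / 59.38 = 5.16 m/s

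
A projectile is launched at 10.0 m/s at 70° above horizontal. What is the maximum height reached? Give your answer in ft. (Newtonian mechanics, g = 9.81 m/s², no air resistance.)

H = v₀² × sin²(θ) / (2g) = 10.0² × sin(70°)² / (2 × 9.81) = 100.0 × 0.883022 / 19.62 = 4.50062 m
H = 4.50062 m / 0.3048 = 14.77 ft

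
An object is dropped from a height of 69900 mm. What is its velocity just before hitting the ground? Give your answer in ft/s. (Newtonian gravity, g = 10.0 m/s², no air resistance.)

h = 69900 mm × 0.001 = 69.9 m
v = √(2gh) = √(2 × 10.0 × 69.9) = 37.3898 m/s
v = 37.3898 m/s / 0.3048 = 122.7 ft/s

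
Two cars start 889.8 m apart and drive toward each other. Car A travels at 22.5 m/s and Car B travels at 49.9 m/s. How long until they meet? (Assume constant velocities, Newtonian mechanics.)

Combined speed: v_combined = 22.5 + 49.9 = 72.4 m/s
Time to meet: t = d/v_combined = 889.8/72.4 = 12.29 s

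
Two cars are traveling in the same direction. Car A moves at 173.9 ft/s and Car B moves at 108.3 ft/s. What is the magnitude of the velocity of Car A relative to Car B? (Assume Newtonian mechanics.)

v_rel = |v_A - v_B| = |173.9 - 108.3| = 65.6 ft/s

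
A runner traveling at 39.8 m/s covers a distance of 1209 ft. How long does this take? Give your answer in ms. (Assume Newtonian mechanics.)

d = 1209 ft × 0.3048 = 368.503 m
t = d / v = 368.503 / 39.8 = 9.25887 s
t = 9.25887 s / 0.001 = 9259 ms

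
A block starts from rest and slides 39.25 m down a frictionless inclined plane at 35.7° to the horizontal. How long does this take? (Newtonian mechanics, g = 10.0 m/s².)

a = g sin(θ) = 10.0 × sin(35.7°) = 5.8354 m/s²
t = √(2d/a) = √(2 × 39.25 / 5.8354) = 3.67 s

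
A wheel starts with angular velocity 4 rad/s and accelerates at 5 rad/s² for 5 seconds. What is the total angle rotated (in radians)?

θ = ω₀t + ½αt² = 4×5 + ½×5×5² = 82.5 rad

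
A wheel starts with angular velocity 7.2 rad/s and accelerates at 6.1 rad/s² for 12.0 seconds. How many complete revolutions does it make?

θ = ω₀t + ½αt² = 7.2×12.0 + ½×6.1×12.0² = 525.6 rad
Total revolutions = θ/(2π) = 525.6/(2π) = 83.65
Complete revolutions = ⌊83.65⌋ = 83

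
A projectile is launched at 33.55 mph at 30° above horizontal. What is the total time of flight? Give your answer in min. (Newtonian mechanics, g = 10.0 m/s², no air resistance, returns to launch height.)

v₀ = 33.55 mph × 0.44704 = 14.9982 m/s
T = 2 × v₀ × sin(θ) / g = 2 × 14.9982 × sin(30°) / 10.0 = 2 × 14.9982 × 0.5 / 10.0 = 1.49982 s
T = 1.49982 s / 60.0 = 0.025 min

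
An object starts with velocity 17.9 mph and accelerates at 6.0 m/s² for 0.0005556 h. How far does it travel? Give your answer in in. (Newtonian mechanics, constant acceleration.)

v₀ = 17.9 mph × 0.44704 = 8.00202 m/s
t = 0.0005556 h × 3600.0 = 2.00016 s
d = v₀ × t + ½ × a × t² = 8.00202 × 2.00016 + 0.5 × 6.0 × 2.00016² = 28.0072 m
d = 28.0072 m / 0.0254 = 1103 in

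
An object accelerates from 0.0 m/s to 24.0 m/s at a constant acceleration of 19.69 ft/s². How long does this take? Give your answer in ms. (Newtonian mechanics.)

a = 19.69 ft/s² × 0.3048 = 6.00151 m/s²
t = (v - v₀) / a = (24.0 - 0.0) / 6.00151 = 3.99899 s
t = 3.99899 s / 0.001 = 3999 ms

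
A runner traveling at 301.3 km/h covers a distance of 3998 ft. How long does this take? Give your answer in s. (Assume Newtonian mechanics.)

d = 3998 ft × 0.3048 = 1218.59 m
v = 301.3 km/h × 0.2777777777777778 = 83.6944 m/s
t = d / v = 1218.59 / 83.6944 = 14.56 s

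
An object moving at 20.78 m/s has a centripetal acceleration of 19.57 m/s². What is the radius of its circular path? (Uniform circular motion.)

r = v²/a_c = 20.78²/19.57 = 22.06 m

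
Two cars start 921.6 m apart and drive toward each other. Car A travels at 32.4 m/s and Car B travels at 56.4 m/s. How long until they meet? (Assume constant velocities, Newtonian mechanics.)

Combined speed: v_combined = 32.4 + 56.4 = 88.8 m/s
Time to meet: t = d/v_combined = 921.6/88.8 = 10.38 s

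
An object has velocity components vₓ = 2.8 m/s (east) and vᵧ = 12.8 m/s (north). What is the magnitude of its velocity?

|v| = √(vₓ² + vᵧ²) = √(2.8² + 12.8²) = √(171.68) = 13.1 m/s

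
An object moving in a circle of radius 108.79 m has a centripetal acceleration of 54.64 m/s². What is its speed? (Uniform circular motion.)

v = √(a_c × r) = √(54.64 × 108.79) = 77.1 m/s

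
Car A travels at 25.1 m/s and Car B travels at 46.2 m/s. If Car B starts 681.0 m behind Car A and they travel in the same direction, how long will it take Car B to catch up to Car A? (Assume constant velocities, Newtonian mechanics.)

Relative speed: v_rel = 46.2 - 25.1 = 21.1 m/s
Time to catch: t = d₀/v_rel = 681.0/21.1 = 32.27 s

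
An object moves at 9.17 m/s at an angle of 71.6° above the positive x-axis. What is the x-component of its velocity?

vₓ = v cos(θ) = 9.17 × cos(71.6°) = 2.89 m/s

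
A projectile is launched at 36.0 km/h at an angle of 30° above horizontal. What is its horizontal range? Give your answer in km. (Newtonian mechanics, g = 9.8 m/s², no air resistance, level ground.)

v₀ = 36.0 km/h × 0.2777777777777778 = 10.0 m/s
R = v₀² × sin(2θ) / g = 10.0² × sin(2 × 30°) / 9.8 = 100.0 × 0.866025 / 9.8 = 8.83699 m
R = 8.83699 m / 1000.0 = 0.008837 km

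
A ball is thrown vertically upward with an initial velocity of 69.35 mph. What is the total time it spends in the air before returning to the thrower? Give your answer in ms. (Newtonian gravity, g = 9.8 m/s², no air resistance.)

v₀ = 69.35 mph × 0.44704 = 31.0022 m/s
t_total = 2 × v₀ / g = 2 × 31.0022 / 9.8 = 6.32698 s
t_total = 6.32698 s / 0.001 = 6327 ms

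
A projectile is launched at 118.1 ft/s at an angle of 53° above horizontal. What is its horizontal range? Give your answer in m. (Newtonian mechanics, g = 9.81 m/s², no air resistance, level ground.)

v₀ = 118.1 ft/s × 0.3048 = 35.9969 m/s
R = v₀² × sin(2θ) / g = 35.9969² × sin(2 × 53°) / 9.81 = 1295.78 × 0.961262 / 9.81 = 127.0 m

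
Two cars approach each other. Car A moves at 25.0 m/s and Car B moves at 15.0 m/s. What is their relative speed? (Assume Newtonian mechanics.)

v_rel = v_A + v_B = 25.0 + 15.0 = 40.0 m/s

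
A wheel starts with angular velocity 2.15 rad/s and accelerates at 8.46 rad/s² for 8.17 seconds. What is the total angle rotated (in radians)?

θ = ω₀t + ½αt² = 2.15×8.17 + ½×8.46×8.17² = 299.91 rad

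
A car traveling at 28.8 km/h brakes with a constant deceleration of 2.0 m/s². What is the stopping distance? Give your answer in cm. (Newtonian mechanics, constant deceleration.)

v₀ = 28.8 km/h × 0.2777777777777778 = 8.0 m/s
d = v₀² / (2a) = 8.0² / (2 × 2.0) = 64.0 / 4.0 = 16.0 m
d = 16.0 m / 0.01 = 1600 cm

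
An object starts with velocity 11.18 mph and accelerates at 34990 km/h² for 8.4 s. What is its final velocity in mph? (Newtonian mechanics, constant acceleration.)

v₀ = 11.18 mph × 0.44704 = 4.99791 m/s
a = 34990 km/h² × 7.716049382716049e-05 = 2.69985 m/s²
v = v₀ + a × t = 4.99791 + 2.69985 × 8.4 = 27.6767 m/s
v = 27.6767 m/s / 0.44704 = 61.91 mph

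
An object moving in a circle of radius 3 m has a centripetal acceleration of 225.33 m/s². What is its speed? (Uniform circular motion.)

v = √(a_c × r) = √(225.33 × 3) = 26.0 m/s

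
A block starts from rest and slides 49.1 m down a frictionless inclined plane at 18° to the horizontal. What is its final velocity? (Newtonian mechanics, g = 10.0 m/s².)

a = g sin(θ) = 10.0 × sin(18°) = 3.0902 m/s²
v = √(2ad) = √(2 × 3.0902 × 49.1) = 17.42 m/s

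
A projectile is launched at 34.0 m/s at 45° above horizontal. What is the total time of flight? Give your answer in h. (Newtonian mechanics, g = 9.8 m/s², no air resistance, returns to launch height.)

T = 2 × v₀ × sin(θ) / g = 2 × 34.0 × sin(45°) / 9.8 = 2 × 34.0 × 0.707107 / 9.8 = 4.90646 s
T = 4.90646 s / 3600.0 = 0.001363 h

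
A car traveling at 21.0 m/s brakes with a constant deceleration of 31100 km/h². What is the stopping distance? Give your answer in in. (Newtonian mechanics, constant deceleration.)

a = 31100 km/h² × 7.716049382716049e-05 = 2.39969 m/s²
d = v₀² / (2a) = 21.0² / (2 × 2.39969) = 441.0 / 4.79938 = 91.8869 m
d = 91.8869 m / 0.0254 = 3618 in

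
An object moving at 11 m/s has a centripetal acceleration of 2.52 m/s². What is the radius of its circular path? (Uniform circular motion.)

r = v²/a_c = 11²/2.52 = 48.02 m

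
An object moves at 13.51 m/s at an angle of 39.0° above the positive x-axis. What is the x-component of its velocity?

vₓ = v cos(θ) = 13.51 × cos(39.0°) = 10.5 m/s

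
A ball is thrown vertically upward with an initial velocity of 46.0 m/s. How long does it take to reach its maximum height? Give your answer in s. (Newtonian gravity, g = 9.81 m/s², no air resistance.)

t_up = v₀ / g = 46.0 / 9.81 = 4.689 s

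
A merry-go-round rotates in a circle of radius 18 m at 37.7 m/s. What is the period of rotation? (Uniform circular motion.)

T = 2πr/v = 2π×18/37.7 = 3.0 s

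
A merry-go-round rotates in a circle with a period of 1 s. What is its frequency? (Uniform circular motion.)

f = 1/T = 1/1 = 1.0 Hz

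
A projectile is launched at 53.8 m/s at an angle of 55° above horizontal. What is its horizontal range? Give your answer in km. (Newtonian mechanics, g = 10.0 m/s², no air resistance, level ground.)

R = v₀² × sin(2θ) / g = 53.8² × sin(2 × 55°) / 10.0 = 2894.44 × 0.939693 / 10.0 = 271.989 m
R = 271.989 m / 1000.0 = 0.272 km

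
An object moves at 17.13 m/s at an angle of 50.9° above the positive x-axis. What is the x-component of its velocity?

vₓ = v cos(θ) = 17.13 × cos(50.9°) = 10.8 m/s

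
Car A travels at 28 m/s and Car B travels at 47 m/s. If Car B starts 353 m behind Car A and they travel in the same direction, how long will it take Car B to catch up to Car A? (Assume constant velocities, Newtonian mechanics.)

Relative speed: v_rel = 47 - 28 = 19 m/s
Time to catch: t = d₀/v_rel = 353/19 = 18.58 s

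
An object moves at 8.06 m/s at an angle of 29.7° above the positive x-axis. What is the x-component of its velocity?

vₓ = v cos(θ) = 8.06 × cos(29.7°) = 7.0 m/s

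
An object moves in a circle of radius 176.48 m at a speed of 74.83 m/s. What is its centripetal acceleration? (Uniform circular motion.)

a_c = v²/r = 74.83²/176.48 = 5599.5289/176.48 = 31.73 m/s²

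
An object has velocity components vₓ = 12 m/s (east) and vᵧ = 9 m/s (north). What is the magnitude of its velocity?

|v| = √(vₓ² + vᵧ²) = √(12² + 9²) = √(225) = 15.0 m/s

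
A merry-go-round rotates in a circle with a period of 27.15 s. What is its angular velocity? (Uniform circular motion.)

ω = 2π/T = 2π/27.15 = 0.2314 rad/s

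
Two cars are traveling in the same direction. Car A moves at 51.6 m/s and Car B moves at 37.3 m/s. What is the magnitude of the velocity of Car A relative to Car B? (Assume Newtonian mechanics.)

v_rel = |v_A - v_B| = |51.6 - 37.3| = 14.3 m/s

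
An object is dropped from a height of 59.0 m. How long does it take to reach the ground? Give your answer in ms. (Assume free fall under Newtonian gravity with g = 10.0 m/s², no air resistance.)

t = √(2h/g) = √(2 × 59.0 / 10.0) = 3.43511 s
t = 3.43511 s / 0.001 = 3435 ms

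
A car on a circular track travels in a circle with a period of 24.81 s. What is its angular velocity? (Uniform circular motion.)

ω = 2π/T = 2π/24.81 = 0.2533 rad/s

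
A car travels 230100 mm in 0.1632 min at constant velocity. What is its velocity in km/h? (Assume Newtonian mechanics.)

d = 230100 mm × 0.001 = 230.1 m
t = 0.1632 min × 60.0 = 9.792 s
v = d / t = 230.1 / 9.792 = 23.4988 m/s
v = 23.4988 m/s / 0.2777777777777778 = 84.6 km/h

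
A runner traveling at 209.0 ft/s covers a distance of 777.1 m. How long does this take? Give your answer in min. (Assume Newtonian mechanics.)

v = 209.0 ft/s × 0.3048 = 63.7032 m/s
t = d / v = 777.1 / 63.7032 = 12.1988 s
t = 12.1988 s / 60.0 = 0.2033 min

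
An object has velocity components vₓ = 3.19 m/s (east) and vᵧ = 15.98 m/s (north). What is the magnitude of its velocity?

|v| = √(vₓ² + vᵧ²) = √(3.19² + 15.98²) = √(265.5365) = 16.3 m/s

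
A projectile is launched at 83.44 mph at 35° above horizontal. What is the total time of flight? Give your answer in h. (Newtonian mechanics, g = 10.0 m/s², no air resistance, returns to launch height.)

v₀ = 83.44 mph × 0.44704 = 37.301 m/s
T = 2 × v₀ × sin(θ) / g = 2 × 37.301 × sin(35°) / 10.0 = 2 × 37.301 × 0.573576 / 10.0 = 4.27899 s
T = 4.27899 s / 3600.0 = 0.001189 h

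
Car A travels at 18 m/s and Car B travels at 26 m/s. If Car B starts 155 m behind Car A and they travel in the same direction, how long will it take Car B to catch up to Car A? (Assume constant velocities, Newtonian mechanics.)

Relative speed: v_rel = 26 - 18 = 8 m/s
Time to catch: t = d₀/v_rel = 155/8 = 19.38 s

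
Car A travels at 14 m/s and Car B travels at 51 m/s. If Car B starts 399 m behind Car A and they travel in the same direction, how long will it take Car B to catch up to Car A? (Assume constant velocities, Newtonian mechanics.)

Relative speed: v_rel = 51 - 14 = 37 m/s
Time to catch: t = d₀/v_rel = 399/37 = 10.78 s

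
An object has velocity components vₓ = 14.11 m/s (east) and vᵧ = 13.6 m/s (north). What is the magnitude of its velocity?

|v| = √(vₓ² + vᵧ²) = √(14.11² + 13.6²) = √(384.0521) = 19.6 m/s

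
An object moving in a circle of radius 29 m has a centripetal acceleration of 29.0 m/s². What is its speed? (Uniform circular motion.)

v = √(a_c × r) = √(29.0 × 29) = 29.0 m/s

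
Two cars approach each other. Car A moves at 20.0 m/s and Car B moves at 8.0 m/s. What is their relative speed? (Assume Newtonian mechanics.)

v_rel = v_A + v_B = 20.0 + 8.0 = 28.0 m/s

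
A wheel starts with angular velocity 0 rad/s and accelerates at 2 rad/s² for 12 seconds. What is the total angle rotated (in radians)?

θ = ω₀t + ½αt² = 0×12 + ½×2×12² = 144.0 rad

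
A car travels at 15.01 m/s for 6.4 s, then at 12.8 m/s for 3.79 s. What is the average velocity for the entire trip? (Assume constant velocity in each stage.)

d₁ = v₁t₁ = 15.01 × 6.4 = 96.064 m
d₂ = v₂t₂ = 12.8 × 3.79 = 48.512 m
d_total = 144.576 m, t_total = 10.19 s
v_avg = d_total/t_total = 144.576/10.19 = 14.19 m/s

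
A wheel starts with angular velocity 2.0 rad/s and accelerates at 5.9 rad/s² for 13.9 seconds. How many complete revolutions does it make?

θ = ω₀t + ½αt² = 2.0×13.9 + ½×5.9×13.9² = 597.7695 rad
Total revolutions = θ/(2π) = 597.7695/(2π) = 95.14
Complete revolutions = ⌊95.14⌋ = 95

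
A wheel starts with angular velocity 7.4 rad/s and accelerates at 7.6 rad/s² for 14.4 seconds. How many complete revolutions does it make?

θ = ω₀t + ½αt² = 7.4×14.4 + ½×7.6×14.4² = 894.528 rad
Total revolutions = θ/(2π) = 894.528/(2π) = 142.37
Complete revolutions = ⌊142.37⌋ = 142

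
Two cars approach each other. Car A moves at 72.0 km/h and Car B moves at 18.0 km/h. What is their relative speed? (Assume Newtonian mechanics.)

v_rel = v_A + v_B = 72.0 + 18.0 = 90.0 km/h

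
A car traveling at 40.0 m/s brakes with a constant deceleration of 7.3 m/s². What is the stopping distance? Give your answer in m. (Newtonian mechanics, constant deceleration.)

d = v₀² / (2a) = 40.0² / (2 × 7.3) = 1600.0 / 14.6 = 109.6 m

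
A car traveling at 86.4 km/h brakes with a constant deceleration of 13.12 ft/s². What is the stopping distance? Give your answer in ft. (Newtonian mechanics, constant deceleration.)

v₀ = 86.4 km/h × 0.2777777777777778 = 24.0 m/s
a = 13.12 ft/s² × 0.3048 = 3.99898 m/s²
d = v₀² / (2a) = 24.0² / (2 × 3.99898) = 576.0 / 7.99796 = 72.0184 m
d = 72.0184 m / 0.3048 = 236.3 ft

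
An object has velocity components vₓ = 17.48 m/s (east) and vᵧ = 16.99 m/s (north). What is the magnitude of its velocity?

|v| = √(vₓ² + vᵧ²) = √(17.48² + 16.99²) = √(594.2105) = 24.38 m/s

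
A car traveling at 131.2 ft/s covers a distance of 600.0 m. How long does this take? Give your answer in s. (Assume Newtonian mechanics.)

v = 131.2 ft/s × 0.3048 = 39.9898 m/s
t = d / v = 600.0 / 39.9898 = 15.0 s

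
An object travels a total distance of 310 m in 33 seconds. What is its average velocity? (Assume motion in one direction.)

v_avg = Δd / Δt = 310 / 33 = 9.39 m/s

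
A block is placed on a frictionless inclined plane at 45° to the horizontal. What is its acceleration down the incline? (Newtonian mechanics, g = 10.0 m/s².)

a = g sin(θ) = 10.0 × sin(45°) = 10.0 × 0.7071 = 7.07 m/s²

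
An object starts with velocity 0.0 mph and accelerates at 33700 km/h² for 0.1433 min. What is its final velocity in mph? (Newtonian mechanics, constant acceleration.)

v₀ = 0.0 mph × 0.44704 = 0.0 m/s
a = 33700 km/h² × 7.716049382716049e-05 = 2.60031 m/s²
t = 0.1433 min × 60.0 = 8.598 s
v = v₀ + a × t = 0.0 + 2.60031 × 8.598 = 22.3575 m/s
v = 22.3575 m/s / 0.44704 = 50.01 mph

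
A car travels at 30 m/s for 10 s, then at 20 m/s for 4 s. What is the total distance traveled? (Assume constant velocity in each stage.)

d₁ = v₁t₁ = 30 × 10 = 300 m
d₂ = v₂t₂ = 20 × 4 = 80 m
d_total = 300 + 80 = 380 m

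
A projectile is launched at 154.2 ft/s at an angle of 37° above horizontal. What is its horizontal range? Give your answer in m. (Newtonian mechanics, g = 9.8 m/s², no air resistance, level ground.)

v₀ = 154.2 ft/s × 0.3048 = 47.0002 m/s
R = v₀² × sin(2θ) / g = 47.0002² × sin(2 × 37°) / 9.8 = 2209.02 × 0.961262 / 9.8 = 216.7 m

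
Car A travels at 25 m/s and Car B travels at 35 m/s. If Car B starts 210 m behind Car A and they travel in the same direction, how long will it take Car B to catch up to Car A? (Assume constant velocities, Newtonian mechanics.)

Relative speed: v_rel = 35 - 25 = 10 m/s
Time to catch: t = d₀/v_rel = 210/10 = 21.0 s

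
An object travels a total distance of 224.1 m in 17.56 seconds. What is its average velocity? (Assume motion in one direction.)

v_avg = Δd / Δt = 224.1 / 17.56 = 12.76 m/s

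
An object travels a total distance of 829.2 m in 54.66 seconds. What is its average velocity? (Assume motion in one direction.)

v_avg = Δd / Δt = 829.2 / 54.66 = 15.17 m/s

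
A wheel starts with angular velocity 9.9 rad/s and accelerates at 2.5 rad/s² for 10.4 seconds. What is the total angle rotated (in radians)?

θ = ω₀t + ½αt² = 9.9×10.4 + ½×2.5×10.4² = 238.16 rad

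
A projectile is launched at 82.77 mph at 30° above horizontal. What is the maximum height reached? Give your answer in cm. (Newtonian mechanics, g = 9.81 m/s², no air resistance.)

v₀ = 82.77 mph × 0.44704 = 37.0015 m/s
H = v₀² × sin²(θ) / (2g) = 37.0015² × sin(30°)² / (2 × 9.81) = 1369.11 × 0.25 / 19.62 = 17.4453 m
H = 17.4453 m / 0.01 = 1745 cm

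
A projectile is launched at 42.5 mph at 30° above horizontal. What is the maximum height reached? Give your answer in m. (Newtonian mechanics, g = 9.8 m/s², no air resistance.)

v₀ = 42.5 mph × 0.44704 = 18.9992 m/s
H = v₀² × sin²(θ) / (2g) = 18.9992² × sin(30°)² / (2 × 9.8) = 360.97 × 0.25 / 19.6 = 4.604 m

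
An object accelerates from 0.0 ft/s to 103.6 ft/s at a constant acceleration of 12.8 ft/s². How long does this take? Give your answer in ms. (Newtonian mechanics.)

v₀ = 0.0 ft/s × 0.3048 = 0.0 m/s
v = 103.6 ft/s × 0.3048 = 31.5773 m/s
a = 12.8 ft/s² × 0.3048 = 3.90144 m/s²
t = (v - v₀) / a = (31.5773 - 0.0) / 3.90144 = 8.09376 s
t = 8.09376 s / 0.001 = 8094 ms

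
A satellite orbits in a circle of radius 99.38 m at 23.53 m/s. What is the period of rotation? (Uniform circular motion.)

T = 2πr/v = 2π×99.38/23.53 = 26.54 s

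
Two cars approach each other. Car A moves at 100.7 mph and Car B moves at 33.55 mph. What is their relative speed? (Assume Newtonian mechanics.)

v_rel = v_A + v_B = 100.7 + 33.55 = 134.25 mph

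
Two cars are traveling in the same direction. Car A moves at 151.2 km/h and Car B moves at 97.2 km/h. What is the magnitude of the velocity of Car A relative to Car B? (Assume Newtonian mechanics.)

v_rel = |v_A - v_B| = |151.2 - 97.2| = 54.0 km/h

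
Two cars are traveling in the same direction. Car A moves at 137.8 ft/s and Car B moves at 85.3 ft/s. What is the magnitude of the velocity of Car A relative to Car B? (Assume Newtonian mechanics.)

v_rel = |v_A - v_B| = |137.8 - 85.3| = 52.5 ft/s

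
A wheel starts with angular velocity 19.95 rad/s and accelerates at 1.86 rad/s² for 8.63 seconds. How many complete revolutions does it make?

θ = ω₀t + ½αt² = 19.95×8.63 + ½×1.86×8.63² = 241.432017 rad
Total revolutions = θ/(2π) = 241.432017/(2π) = 38.43
Complete revolutions = ⌊38.43⌋ = 38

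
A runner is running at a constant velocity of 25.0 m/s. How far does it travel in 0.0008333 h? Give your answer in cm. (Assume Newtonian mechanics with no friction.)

t = 0.0008333 h × 3600.0 = 2.99988 s
d = v × t = 25.0 × 2.99988 = 74.997 m
d = 74.997 m / 0.01 = 7500 cm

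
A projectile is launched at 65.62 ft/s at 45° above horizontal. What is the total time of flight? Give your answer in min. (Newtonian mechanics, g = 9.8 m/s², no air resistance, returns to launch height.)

v₀ = 65.62 ft/s × 0.3048 = 20.001 m/s
T = 2 × v₀ × sin(θ) / g = 2 × 20.001 × sin(45°) / 9.8 = 2 × 20.001 × 0.707107 / 9.8 = 2.8863 s
T = 2.8863 s / 60.0 = 0.0481 min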